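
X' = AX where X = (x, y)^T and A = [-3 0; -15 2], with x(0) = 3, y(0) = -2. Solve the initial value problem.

x(t) = 3e^(-3t), y(t) = -11e^(2t) + 9e^(-3t)

Coefficient matrix A = [[-3, 0], [-15, 2]].
Characteristic polynomial det(A - λI) = λ^2 + λ - 6 = 0.
Eigenvalues λ = 2, -3.
For λ=2: (A-λI) row 1 is [-5, 0], so an eigenvector is (0, -1).
For λ=-3: (A-λI) row 2 is [-15, 5], so an eigenvector is (-1, -3).
General solution: C_1e^(2t)(0,-1) + C_2e^(-3t)(-1,-3).
Applying x(0)=3, y(0)=-2 gives C_1=11, C_2=-3.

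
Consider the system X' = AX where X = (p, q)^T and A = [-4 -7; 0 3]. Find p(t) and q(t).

Coefficient matrix A = [[-4, -7], [0, 3]].
Characteristic polynomial det(A - λI) = λ^2 + λ - 12 = 0.
Eigenvalues λ = -4, 3.
For λ=-4: (A-λI) row 1 is [0, -7], so an eigenvector is (1, 0).
For λ=3: (A-λI) row 1 is [-7, -7], so an eigenvector is (-1, 1).
General solution: c_1e^(-4t)(1,0) + c_2e^(3t)(-1,1).

p(t) = c_1e^(-4t) - c_2e^(3t), q(t) = c_2e^(3t)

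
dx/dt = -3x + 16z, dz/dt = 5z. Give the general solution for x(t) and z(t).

Coefficient matrix A = [[-3, 16], [0, 5]].
Characteristic polynomial det(A - λI) = λ^2 - 2λ - 15 = 0.
Eigenvalues λ = -3, 5.
For λ=-3: (A-λI) row 1 is [0, 16], so an eigenvector is (-1, 0).
For λ=5: (A-λI) row 1 is [-8, 16], so an eigenvector is (-2, -1).
General solution: C_1e^(-3t)(-1,0) + C_2e^(5t)(-2,-1).

x(t) = -C_1e^(-3t) - 2C_2e^(5t), z(t) = -C_2e^(5t)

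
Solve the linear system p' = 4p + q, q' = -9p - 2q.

Coefficient matrix A = [[4, 1], [-9, -2]].
Characteristic polynomial det(A - λI) = λ^2 - 2λ + 1 = 0.
Single eigenvalue λ = 1 with algebraic multiplicity 2.
Eigenvector v = (1,-3); generalized eigenvector w with (A-λI)w=v is (0,1).
General solution: e^(t)[c_1·v + c_2·(t·v + w)].

p(t) = c_1e^(t) + c_2te^(t), q(t) = -3c_1e^(t) - 3c_2te^(t) + c_2e^(t)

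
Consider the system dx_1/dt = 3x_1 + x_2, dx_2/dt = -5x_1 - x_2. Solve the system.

Coefficient matrix A = [[3, 1], [-5, -1]].
Characteristic polynomial det(A - λI) = λ^2 - 2λ + 2 = 0.
Eigenvalues λ = 1 ± i (complex conjugate pair).
For λ=1+i: an eigenvector is (0,-1) - i(-1,2) = (0 + i, -1 - 2i).
A real fundamental pair from Re and Im of e^((1+i)t)v: X_1 = e^(t)(cos(t)·(0,-1) + sin(t)·(-1,2)), X_2 = e^(t)(sin(t)·(0,-1) - cos(t)·(-1,2)).
General solution: C_1X_1 + C_2X_2.

x_1(t) = -C_1e^(t)sin(t) + C_2e^(t)cos(t), x_2(t) = 2C_1e^(t)sin(t) - C_1e^(t)cos(t) - C_2e^(t)sin(t) - 2C_2e^(t)cos(t)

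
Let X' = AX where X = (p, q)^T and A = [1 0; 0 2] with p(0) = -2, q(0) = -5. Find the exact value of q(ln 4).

-80

A = [[1,0],[0,2]]; eigenvalues λ = 2, 1.
Eigenvectors: (0,-1) for λ=2, (1,0) for λ=1.
From the initial condition, c_1 = 5, c_2 = -2.
q(ln 4) = (5)(4^2)(-1) + (-2)(4^1)(0) = -80.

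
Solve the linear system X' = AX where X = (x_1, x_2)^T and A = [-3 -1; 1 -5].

x_1(t) = C_1e^(-4t) + C_2te^(-4t) - C_2e^(-4t), x_2(t) = C_1e^(-4t) + C_2te^(-4t) - 2C_2e^(-4t)

Coefficient matrix A = [[-3, -1], [1, -5]].
Characteristic polynomial det(A - λI) = λ^2 + 8λ + 16 = 0.
Single eigenvalue λ = -4 with algebraic multiplicity 2.
Eigenvector v = (1,1); generalized eigenvector w with (A-λI)w=v is (-1,-2).
General solution: e^(-4t)[C_1·v + C_2·(t·v + w)].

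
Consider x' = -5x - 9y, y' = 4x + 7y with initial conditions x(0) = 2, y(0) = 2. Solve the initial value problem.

Coefficient matrix A = [[-5, -9], [4, 7]].
Characteristic polynomial det(A - λI) = λ^2 - 2λ + 1 = 0.
Single eigenvalue λ = 1 with algebraic multiplicity 2.
Eigenvector v = (3,-2); generalized eigenvector w with (A-λI)w=v is (1,-1).
General solution: e^(t)[C_1·v + C_2·(t·v + w)].
Applying x(0)=2, y(0)=2 gives C_1=4, C_2=-10.

x(t) = -30te^(t) + 2e^(t), y(t) = 20te^(t) + 2e^(t)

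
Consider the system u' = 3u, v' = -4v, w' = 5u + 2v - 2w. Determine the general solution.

Coefficient matrix A = [[3, 0, 0], [0, -4, 0], [5, 2, -2]].
det(A - λI) = 0 gives eigenvalues λ = 3, -4, -2.
For λ=3: eigenvector (1,0,1).
For λ=-4: eigenvector (0,1,-1).
For λ=-2: eigenvector (0,0,1).
General solution: c_1e^(3t)(1,0,1) + c_2e^(-4t)(0,1,-1) + c_3e^(-2t)(0,0,1).

u(t) = c_1e^(3t), v(t) = c_2e^(-4t), w(t) = c_1e^(3t) - c_2e^(-4t) + c_3e^(-2t)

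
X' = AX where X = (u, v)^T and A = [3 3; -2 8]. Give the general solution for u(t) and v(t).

u(t) = K_1e^(6t) - 3K_2e^(5t), v(t) = K_1e^(6t) - 2K_2e^(5t)

Coefficient matrix A = [[3, 3], [-2, 8]].
Characteristic polynomial det(A - λI) = λ^2 - 11λ + 30 = 0.
Eigenvalues λ = 6, 5.
For λ=6: (A-λI) row 1 is [-3, 3], so an eigenvector is (1, 1).
For λ=5: (A-λI) row 1 is [-2, 3], so an eigenvector is (-3, -2).
General solution: K_1e^(6t)(1,1) + K_2e^(5t)(-3,-2).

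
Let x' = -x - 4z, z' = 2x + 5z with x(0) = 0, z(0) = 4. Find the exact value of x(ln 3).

-192

A = [[-1,-4],[2,5]]; eigenvalues λ = 3, 1.
Eigenvectors: (1,-1) for λ=3, (2,-1) for λ=1.
From the initial condition, c_1 = -8, c_2 = 4.
x(ln 3) = (-8)(3^3)(1) + (4)(3^1)(2) = -192.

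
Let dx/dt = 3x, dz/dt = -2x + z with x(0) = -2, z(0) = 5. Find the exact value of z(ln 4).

140

A = [[3,0],[-2,1]]; eigenvalues λ = 3, 1.
Eigenvectors: (-1,1) for λ=3, (0,1) for λ=1.
From the initial condition, c_1 = 2, c_2 = 3.
z(ln 4) = (2)(4^3)(1) + (3)(4^1)(1) = 140.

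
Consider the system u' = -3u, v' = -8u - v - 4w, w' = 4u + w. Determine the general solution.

Coefficient matrix A = [[-3, 0, 0], [-8, -1, -4], [4, 0, 1]].
det(A - λI) = 0 gives eigenvalues λ = 1, -1, -3.
For λ=1: eigenvector (0,-2,1).
For λ=-1: eigenvector (0,1,0).
For λ=-3: eigenvector (1,2,-1).
General solution: c_1e^(t)(0,-2,1) + c_2e^(-t)(0,1,0) + c_3e^(-3t)(1,2,-1).

u(t) = c_3e^(-3t), v(t) = -2c_1e^(t) + c_2e^(-t) + 2c_3e^(-3t), w(t) = c_1e^(t) - c_3e^(-3t)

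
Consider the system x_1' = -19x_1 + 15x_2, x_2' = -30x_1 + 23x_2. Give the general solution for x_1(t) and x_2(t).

x_1(t) = 2c_1e^(2t)sin(3t) - c_1e^(2t)cos(3t) - c_2e^(2t)sin(3t) - 2c_2e^(2t)cos(3t), x_2(t) = 3c_1e^(2t)sin(3t) - c_1e^(2t)cos(3t) - c_2e^(2t)sin(3t) - 3c_2e^(2t)cos(3t)

Coefficient matrix A = [[-19, 15], [-30, 23]].
Characteristic polynomial det(A - λI) = λ^2 - 4λ + 13 = 0.
Eigenvalues λ = 2 ± 3i (complex conjugate pair).
For λ=2+3i: an eigenvector is (-1,-1) - i(2,3) = (-1 - 2i, -1 - 3i).
A real fundamental pair from Re and Im of e^((2+3i)t)v: X_1 = e^(2t)(cos(3t)·(-1,-1) + sin(3t)·(2,3)), X_2 = e^(2t)(sin(3t)·(-1,-1) - cos(3t)·(2,3)).
General solution: c_1X_1 + c_2X_2.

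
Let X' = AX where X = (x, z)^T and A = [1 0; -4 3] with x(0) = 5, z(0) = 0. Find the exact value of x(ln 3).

A = [[1,0],[-4,3]]; eigenvalues λ = 1, 3.
Eigenvectors: (-1,-2) for λ=1, (0,1) for λ=3.
From the initial condition, c_1 = -5, c_2 = -10.
x(ln 3) = (-5)(3^1)(-1) + (-10)(3^3)(0) = 15.

15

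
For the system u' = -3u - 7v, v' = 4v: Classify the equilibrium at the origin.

saddle

A = [[-3,-7],[0,4]]; det(A-λI) = λ^2 - λ - 12.
λ = -3, 4: opposite signs.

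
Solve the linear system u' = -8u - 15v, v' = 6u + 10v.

u(t) = -2K_1e^(t)sin(3t) - K_1e^(t)cos(3t) - K_2e^(t)sin(3t) + 2K_2e^(t)cos(3t), v(t) = K_1e^(t)sin(3t) + K_1e^(t)cos(3t) + K_2e^(t)sin(3t) - K_2e^(t)cos(3t)

Coefficient matrix A = [[-8, -15], [6, 10]].
Characteristic polynomial det(A - λI) = λ^2 - 2λ + 10 = 0.
Eigenvalues λ = 1 ± 3i (complex conjugate pair).
For λ=1+3i: an eigenvector is (-1,1) - i(-2,1) = (-1 + 2i, 1 - i).
A real fundamental pair from Re and Im of e^((1+3i)t)v: X_1 = e^(t)(cos(3t)·(-1,1) + sin(3t)·(-2,1)), X_2 = e^(t)(sin(3t)·(-1,1) - cos(3t)·(-2,1)).
General solution: K_1X_1 + K_2X_2.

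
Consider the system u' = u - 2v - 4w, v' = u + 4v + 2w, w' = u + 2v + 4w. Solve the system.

u(t) = 3K_1e^(3t) - 2K_2e^(2t) - 2K_3e^(4t), v(t) = -K_1e^(3t) + K_2e^(2t) + K_3e^(4t), w(t) = -K_1e^(3t) + K_3e^(4t)

Coefficient matrix A = [[1, -2, -4], [1, 4, 2], [1, 2, 4]].
det(A - λI) = 0 gives eigenvalues λ = 3, 2, 4.
For λ=3: eigenvector (3,-1,-1).
For λ=2: eigenvector (-2,1,0).
For λ=4: eigenvector (-2,1,1).
General solution: K_1e^(3t)(3,-1,-1) + K_2e^(2t)(-2,1,0) + K_3e^(4t)(-2,1,1).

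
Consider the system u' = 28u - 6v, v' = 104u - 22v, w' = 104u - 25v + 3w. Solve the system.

u(t) = c_1e^(4t) + 3c_2e^(2t), v(t) = 4c_1e^(4t) + 13c_2e^(2t), w(t) = 4c_1e^(4t) + 13c_2e^(2t) + c_3e^(3t)

Coefficient matrix A = [[28, -6, 0], [104, -22, 0], [104, -25, 3]].
det(A - λI) = 0 gives eigenvalues λ = 4, 2, 3.
For λ=4: eigenvector (1,4,4).
For λ=2: eigenvector (3,13,13).
For λ=3: eigenvector (0,0,1).
General solution: c_1e^(4t)(1,4,4) + c_2e^(2t)(3,13,13) + c_3e^(3t)(0,0,1).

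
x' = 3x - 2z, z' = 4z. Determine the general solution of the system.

x(t) = 2K_1e^(4t) - K_2e^(3t), z(t) = -K_1e^(4t)

Coefficient matrix A = [[3, -2], [0, 4]].
Characteristic polynomial det(A - λI) = λ^2 - 7λ + 12 = 0.
Eigenvalues λ = 4, 3.
For λ=4: (A-λI) row 1 is [-1, -2], so an eigenvector is (2, -1).
For λ=3: (A-λI) row 1 is [0, -2], so an eigenvector is (-1, 0).
General solution: K_1e^(4t)(2,-1) + K_2e^(3t)(-1,0).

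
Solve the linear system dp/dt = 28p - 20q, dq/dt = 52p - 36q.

p(t) = 2C_1e^(-4t)sin(4t) - C_1e^(-4t)cos(4t) - C_2e^(-4t)sin(4t) - 2C_2e^(-4t)cos(4t), q(t) = 3C_1e^(-4t)sin(4t) - 2C_1e^(-4t)cos(4t) - 2C_2e^(-4t)sin(4t) - 3C_2e^(-4t)cos(4t)

Coefficient matrix A = [[28, -20], [52, -36]].
Characteristic polynomial det(A - λI) = λ^2 + 8λ + 32 = 0.
Eigenvalues λ = -4 ± 4i (complex conjugate pair).
For λ=-4+4i: an eigenvector is (-1,-2) - i(2,3) = (-1 - 2i, -2 - 3i).
A real fundamental pair from Re and Im of e^((-4+4i)t)v: X_1 = e^(-4t)(cos(4t)·(-1,-2) + sin(4t)·(2,3)), X_2 = e^(-4t)(sin(4t)·(-1,-2) - cos(4t)·(2,3)).
General solution: C_1X_1 + C_2X_2.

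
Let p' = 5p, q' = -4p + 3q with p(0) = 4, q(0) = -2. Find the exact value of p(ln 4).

A = [[5,0],[-4,3]]; eigenvalues λ = 3, 5.
Eigenvectors: (0,-1) for λ=3, (1,-2) for λ=5.
From the initial condition, c_1 = -6, c_2 = 4.
p(ln 4) = (-6)(4^3)(0) + (4)(4^5)(1) = 4096.

4096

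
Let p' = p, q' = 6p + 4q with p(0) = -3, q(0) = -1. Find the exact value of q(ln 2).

A = [[1,0],[6,4]]; eigenvalues λ = 4, 1.
Eigenvectors: (0,1) for λ=4, (-1,2) for λ=1.
From the initial condition, c_1 = -7, c_2 = 3.
q(ln 2) = (-7)(2^4)(1) + (3)(2^1)(2) = -100.

-100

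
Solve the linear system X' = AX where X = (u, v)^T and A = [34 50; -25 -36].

Coefficient matrix A = [[34, 50], [-25, -36]].
Characteristic polynomial det(A - λI) = λ^2 + 2λ + 26 = 0.
Eigenvalues λ = -1 ± 5i (complex conjugate pair).
For λ=-1+5i: an eigenvector is (3,-2) - i(1,-1) = (3 - i, -2 + i).
A real fundamental pair from Re and Im of e^((-1+5i)t)v: X_1 = e^(-t)(cos(5t)·(3,-2) + sin(5t)·(1,-1)), X_2 = e^(-t)(sin(5t)·(3,-2) - cos(5t)·(1,-1)).
General solution: c_1X_1 + c_2X_2.

u(t) = c_1e^(-t)sin(5t) + 3c_1e^(-t)cos(5t) + 3c_2e^(-t)sin(5t) - c_2e^(-t)cos(5t), v(t) = -c_1e^(-t)sin(5t) - 2c_1e^(-t)cos(5t) - 2c_2e^(-t)sin(5t) + c_2e^(-t)cos(5t)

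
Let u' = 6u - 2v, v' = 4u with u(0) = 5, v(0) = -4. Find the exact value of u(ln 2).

188

A = [[6,-2],[4,0]]; eigenvalues λ = 2, 4.
Eigenvectors: (-1,-2) for λ=2, (-1,-1) for λ=4.
From the initial condition, c_1 = 9, c_2 = -14.
u(ln 2) = (9)(2^2)(-1) + (-14)(2^4)(-1) = 188.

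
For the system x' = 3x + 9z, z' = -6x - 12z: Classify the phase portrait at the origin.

A = [[3,9],[-6,-12]]; det(A-λI) = λ^2 + 9λ + 18.
λ = -6, -3: both negative.

stable node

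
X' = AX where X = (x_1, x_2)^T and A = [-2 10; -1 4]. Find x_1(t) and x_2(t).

x_1(t) = 3c_1e^(t)sin(t) - c_1e^(t)cos(t) - c_2e^(t)sin(t) - 3c_2e^(t)cos(t), x_2(t) = c_1e^(t)sin(t) - c_2e^(t)cos(t)

Coefficient matrix A = [[-2, 10], [-1, 4]].
Characteristic polynomial det(A - λI) = λ^2 - 2λ + 2 = 0.
Eigenvalues λ = 1 ± i (complex conjugate pair).
For λ=1+i: an eigenvector is (-1,0) - i(3,1) = (-1 - 3i, 0 - i).
A real fundamental pair from Re and Im of e^((1+i)t)v: X_1 = e^(t)(cos(t)·(-1,0) + sin(t)·(3,1)), X_2 = e^(t)(sin(t)·(-1,0) - cos(t)·(3,1)).
General solution: c_1X_1 + c_2X_2.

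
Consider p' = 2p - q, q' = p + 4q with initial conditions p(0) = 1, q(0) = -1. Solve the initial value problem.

p(t) = e^(3t), q(t) = -e^(3t)

Coefficient matrix A = [[2, -1], [1, 4]].
Characteristic polynomial det(A - λI) = λ^2 - 6λ + 9 = 0.
Single eigenvalue λ = 3 with algebraic multiplicity 2.
Eigenvector v = (-1,1); generalized eigenvector w with (A-λI)w=v is (1,0).
General solution: e^(3t)[K_1·v + K_2·(t·v + w)].
Applying p(0)=1, q(0)=-1 gives K_1=-1, K_2=0.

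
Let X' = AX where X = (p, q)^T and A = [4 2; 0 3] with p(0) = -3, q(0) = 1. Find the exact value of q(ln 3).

A = [[4,2],[0,3]]; eigenvalues λ = 3, 4.
Eigenvectors: (2,-1) for λ=3, (1,0) for λ=4.
From the initial condition, c_1 = -1, c_2 = -1.
q(ln 3) = (-1)(3^3)(-1) + (-1)(3^4)(0) = 27.

27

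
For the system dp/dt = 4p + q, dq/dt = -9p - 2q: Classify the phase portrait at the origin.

unstable improper node

A = [[4,1],[-9,-2]]; det(A-λI) = λ^2 - 2λ + 1.
repeated λ = 1 with a single eigenvector.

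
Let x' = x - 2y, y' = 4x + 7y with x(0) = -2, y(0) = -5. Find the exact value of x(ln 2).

A = [[1,-2],[4,7]]; eigenvalues λ = 5, 3.
Eigenvectors: (1,-2) for λ=5, (1,-1) for λ=3.
From the initial condition, c_1 = 7, c_2 = -9.
x(ln 2) = (7)(2^5)(1) + (-9)(2^3)(1) = 152.

152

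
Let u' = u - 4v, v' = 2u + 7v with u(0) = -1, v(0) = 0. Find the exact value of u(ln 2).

A = [[1,-4],[2,7]]; eigenvalues λ = 3, 5.
Eigenvectors: (2,-1) for λ=3, (-1,1) for λ=5.
From the initial condition, c_1 = -1, c_2 = -1.
u(ln 2) = (-1)(2^3)(2) + (-1)(2^5)(-1) = 16.

16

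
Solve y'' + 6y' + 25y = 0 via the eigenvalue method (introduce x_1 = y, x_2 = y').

Let x_1 = y, x_2 = y'. Then x_1' = x_2 and x_2' = -25x_1 - 6x_2.
A = [[0,1],[-25,-6]]; det(A-λI) = λ^2 + 6λ + 25.
Eigenvalues λ = -3 ± 4i.

y(t) = C_1e^(-3t)cos(4t) + C_2e^(-3t)sin(4t)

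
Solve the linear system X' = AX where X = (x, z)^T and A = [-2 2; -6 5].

Coefficient matrix A = [[-2, 2], [-6, 5]].
Characteristic polynomial det(A - λI) = λ^2 - 3λ + 2 = 0.
Eigenvalues λ = 2, 1.
For λ=2: (A-λI) row 1 is [-4, 2], so an eigenvector is (-1, -2).
For λ=1: (A-λI) row 1 is [-3, 2], so an eigenvector is (-2, -3).
General solution: K_1e^(2t)(-1,-2) + K_2e^(t)(-2,-3).

x(t) = -K_1e^(2t) - 2K_2e^(t), z(t) = -2K_1e^(2t) - 3K_2e^(t)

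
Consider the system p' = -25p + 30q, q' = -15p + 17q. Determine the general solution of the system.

p(t) = -3K_1e^(-4t)sin(3t) - K_1e^(-4t)cos(3t) - K_2e^(-4t)sin(3t) + 3K_2e^(-4t)cos(3t), q(t) = -2K_1e^(-4t)sin(3t) - K_1e^(-4t)cos(3t) - K_2e^(-4t)sin(3t) + 2K_2e^(-4t)cos(3t)

Coefficient matrix A = [[-25, 30], [-15, 17]].
Characteristic polynomial det(A - λI) = λ^2 + 8λ + 25 = 0.
Eigenvalues λ = -4 ± 3i (complex conjugate pair).
For λ=-4+3i: an eigenvector is (-1,-1) - i(-3,-2) = (-1 + 3i, -1 + 2i).
A real fundamental pair from Re and Im of e^((-4+3i)t)v: X_1 = e^(-4t)(cos(3t)·(-1,-1) + sin(3t)·(-3,-2)), X_2 = e^(-4t)(sin(3t)·(-1,-1) - cos(3t)·(-3,-2)).
General solution: K_1X_1 + K_2X_2.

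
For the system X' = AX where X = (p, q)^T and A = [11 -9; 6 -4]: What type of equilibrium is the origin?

unstable node

A = [[11,-9],[6,-4]]; det(A-λI) = λ^2 - 7λ + 10.
λ = 5, 2: both positive.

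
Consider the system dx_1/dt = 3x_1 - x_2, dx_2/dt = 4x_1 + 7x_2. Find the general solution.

Coefficient matrix A = [[3, -1], [4, 7]].
Characteristic polynomial det(A - λI) = λ^2 - 10λ + 25 = 0.
Single eigenvalue λ = 5 with algebraic multiplicity 2.
Eigenvector v = (-1,2); generalized eigenvector w with (A-λI)w=v is (1,-1).
General solution: e^(5t)[c_1·v + c_2·(t·v + w)].

x_1(t) = -c_1e^(5t) - c_2te^(5t) + c_2e^(5t), x_2(t) = 2c_1e^(5t) + 2c_2te^(5t) - c_2e^(5t)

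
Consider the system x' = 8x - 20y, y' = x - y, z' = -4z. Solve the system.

Coefficient matrix A = [[8, -20, 0], [1, -1, 0], [0, 0, -4]].
det(A - λI) = 0 gives eigenvalues λ = 3, 4, -4.
For λ=3: eigenvector (-4,-1,0).
For λ=4: eigenvector (5,1,0).
For λ=-4: eigenvector (0,0,1).
General solution: c_1e^(3t)(-4,-1,0) + c_2e^(4t)(5,1,0) + c_3e^(-4t)(0,0,1).

x(t) = -4c_1e^(3t) + 5c_2e^(4t), y(t) = -c_1e^(3t) + c_2e^(4t), z(t) = c_3e^(-4t)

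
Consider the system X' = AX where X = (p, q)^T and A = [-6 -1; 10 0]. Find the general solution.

Coefficient matrix A = [[-6, -1], [10, 0]].
Characteristic polynomial det(A - λI) = λ^2 + 6λ + 10 = 0.
Eigenvalues λ = -3 ± i (complex conjugate pair).
For λ=-3+i: an eigenvector is (-1,3) - i(0,-1) = (-1, 3 + i).
A real fundamental pair from Re and Im of e^((-3+i)t)v: X_1 = e^(-3t)(cos(t)·(-1,3) + sin(t)·(0,-1)), X_2 = e^(-3t)(sin(t)·(-1,3) - cos(t)·(0,-1)).
General solution: K_1X_1 + K_2X_2.

p(t) = -K_1e^(-3t)cos(t) - K_2e^(-3t)sin(t), q(t) = -K_1e^(-3t)sin(t) + 3K_1e^(-3t)cos(t) + 3K_2e^(-3t)sin(t) + K_2e^(-3t)cos(t)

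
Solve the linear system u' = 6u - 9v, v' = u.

u(t) = -3K_1e^(3t) - 3K_2te^(3t) + 2K_2e^(3t), v(t) = -K_1e^(3t) - K_2te^(3t) + K_2e^(3t)

Coefficient matrix A = [[6, -9], [1, 0]].
Characteristic polynomial det(A - λI) = λ^2 - 6λ + 9 = 0.
Single eigenvalue λ = 3 with algebraic multiplicity 2.
Eigenvector v = (-3,-1); generalized eigenvector w with (A-λI)w=v is (2,1).
General solution: e^(3t)[K_1·v + K_2·(t·v + w)].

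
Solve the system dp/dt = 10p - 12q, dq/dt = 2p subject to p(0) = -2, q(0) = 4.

p(t) = -30e^(6t) + 28e^(4t), q(t) = -10e^(6t) + 14e^(4t)

Coefficient matrix A = [[10, -12], [2, 0]].
Characteristic polynomial det(A - λI) = λ^2 - 10λ + 24 = 0.
Eigenvalues λ = 6, 4.
For λ=6: (A-λI) row 1 is [4, -12], so an eigenvector is (3, 1).
For λ=4: (A-λI) row 1 is [6, -12], so an eigenvector is (2, 1).
General solution: K_1e^(6t)(3,1) + K_2e^(4t)(2,1).
Applying p(0)=-2, q(0)=4 gives K_1=-10, K_2=14.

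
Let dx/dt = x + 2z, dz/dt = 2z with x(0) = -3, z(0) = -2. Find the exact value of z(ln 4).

-32

A = [[1,2],[0,2]]; eigenvalues λ = 1, 2.
Eigenvectors: (1,0) for λ=1, (2,1) for λ=2.
From the initial condition, c_1 = 1, c_2 = -2.
z(ln 4) = (1)(4^1)(0) + (-2)(4^2)(1) = -32.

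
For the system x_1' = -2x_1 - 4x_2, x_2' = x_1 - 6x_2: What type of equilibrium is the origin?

A = [[-2,-4],[1,-6]]; det(A-λI) = λ^2 + 8λ + 16.
repeated λ = -4 with a single eigenvector.

stable improper node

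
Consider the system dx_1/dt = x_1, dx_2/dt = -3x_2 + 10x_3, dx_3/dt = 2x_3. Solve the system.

x_1(t) = c_1e^(t), x_2(t) = c_2e^(-3t) + 2c_3e^(2t), x_3(t) = c_3e^(2t)

Coefficient matrix A = [[1, 0, 0], [0, -3, 10], [0, 0, 2]].
det(A - λI) = 0 gives eigenvalues λ = 1, -3, 2.
For λ=1: eigenvector (1,0,0).
For λ=-3: eigenvector (0,1,0).
For λ=2: eigenvector (0,2,1).
General solution: c_1e^(t)(1,0,0) + c_2e^(-3t)(0,1,0) + c_3e^(2t)(0,2,1).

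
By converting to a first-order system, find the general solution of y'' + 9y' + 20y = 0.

y(t) = c_1e^(-4t) + c_2e^(-5t)

Let x_1 = y, x_2 = y'. Then x_1' = x_2 and x_2' = -20x_1 - 9x_2.
A = [[0,1],[-20,-9]]; det(A-λI) = λ^2 + 9λ + 20.
Eigenvalues λ = -4, -5 with eigenvectors (1,-4), (1,-5).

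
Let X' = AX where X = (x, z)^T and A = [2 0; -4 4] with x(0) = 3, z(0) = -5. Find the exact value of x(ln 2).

A = [[2,0],[-4,4]]; eigenvalues λ = 2, 4.
Eigenvectors: (1,2) for λ=2, (0,-1) for λ=4.
From the initial condition, c_1 = 3, c_2 = 11.
x(ln 2) = (3)(2^2)(1) + (11)(2^4)(0) = 12.

12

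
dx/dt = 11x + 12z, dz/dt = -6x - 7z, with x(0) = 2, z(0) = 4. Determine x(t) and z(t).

x(t) = 12e^(5t) - 10e^(-t), z(t) = -6e^(5t) + 10e^(-t)

Coefficient matrix A = [[11, 12], [-6, -7]].
Characteristic polynomial det(A - λI) = λ^2 - 4λ - 5 = 0.
Eigenvalues λ = -1, 5.
For λ=-1: (A-λI) row 1 is [12, 12], so an eigenvector is (1, -1).
For λ=5: (A-λI) row 1 is [6, 12], so an eigenvector is (-2, 1).
General solution: c_1e^(-t)(1,-1) + c_2e^(5t)(-2,1).
Applying x(0)=2, z(0)=4 gives c_1=-10, c_2=-6.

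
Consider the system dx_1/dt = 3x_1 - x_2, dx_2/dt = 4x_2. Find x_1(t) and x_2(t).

x_1(t) = K_1e^(3t) + K_2e^(4t), x_2(t) = -K_2e^(4t)

Coefficient matrix A = [[3, -1], [0, 4]].
Characteristic polynomial det(A - λI) = λ^2 - 7λ + 12 = 0.
Eigenvalues λ = 3, 4.
For λ=3: (A-λI) row 1 is [0, -1], so an eigenvector is (1, 0).
For λ=4: (A-λI) row 1 is [-1, -1], so an eigenvector is (1, -1).
General solution: K_1e^(3t)(1,0) + K_2e^(4t)(1,-1).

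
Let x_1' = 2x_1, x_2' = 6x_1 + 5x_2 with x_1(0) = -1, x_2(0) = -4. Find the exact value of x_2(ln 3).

-1440

A = [[2,0],[6,5]]; eigenvalues λ = 5, 2.
Eigenvectors: (0,-1) for λ=5, (-1,2) for λ=2.
From the initial condition, c_1 = 6, c_2 = 1.
x_2(ln 3) = (6)(3^5)(-1) + (1)(3^2)(2) = -1440.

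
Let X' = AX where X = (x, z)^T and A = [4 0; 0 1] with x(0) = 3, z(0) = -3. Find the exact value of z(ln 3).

A = [[4,0],[0,1]]; eigenvalues λ = 1, 4.
Eigenvectors: (0,1) for λ=1, (-1,0) for λ=4.
From the initial condition, c_1 = -3, c_2 = -3.
z(ln 3) = (-3)(3^1)(1) + (-3)(3^4)(0) = -9.

-9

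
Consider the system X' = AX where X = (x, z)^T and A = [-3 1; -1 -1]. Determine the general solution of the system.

Coefficient matrix A = [[-3, 1], [-1, -1]].
Characteristic polynomial det(A - λI) = λ^2 + 4λ + 4 = 0.
Single eigenvalue λ = -2 with algebraic multiplicity 2.
Eigenvector v = (-1,-1); generalized eigenvector w with (A-λI)w=v is (-2,-3).
General solution: e^(-2t)[c_1·v + c_2·(t·v + w)].

x(t) = -c_1e^(-2t) - c_2te^(-2t) - 2c_2e^(-2t), z(t) = -c_1e^(-2t) - c_2te^(-2t) - 3c_2e^(-2t)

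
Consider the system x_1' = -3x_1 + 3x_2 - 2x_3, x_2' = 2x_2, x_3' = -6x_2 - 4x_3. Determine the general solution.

x_1(t) = K_1e^(2t) - K_2e^(-3t) + 2K_3e^(-4t), x_2(t) = K_1e^(2t), x_3(t) = -K_1e^(2t) + K_3e^(-4t)

Coefficient matrix A = [[-3, 3, -2], [0, 2, 0], [0, -6, -4]].
det(A - λI) = 0 gives eigenvalues λ = 2, -3, -4.
For λ=2: eigenvector (1,1,-1).
For λ=-3: eigenvector (-1,0,0).
For λ=-4: eigenvector (2,0,1).
General solution: K_1e^(2t)(1,1,-1) + K_2e^(-3t)(-1,0,0) + K_3e^(-4t)(2,0,1).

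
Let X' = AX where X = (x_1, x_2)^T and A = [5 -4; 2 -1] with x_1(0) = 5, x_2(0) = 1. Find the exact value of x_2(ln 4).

A = [[5,-4],[2,-1]]; eigenvalues λ = 3, 1.
Eigenvectors: (-2,-1) for λ=3, (-1,-1) for λ=1.
From the initial condition, c_1 = -4, c_2 = 3.
x_2(ln 4) = (-4)(4^3)(-1) + (3)(4^1)(-1) = 244.

244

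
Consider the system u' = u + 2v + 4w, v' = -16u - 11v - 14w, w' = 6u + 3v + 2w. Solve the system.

Coefficient matrix A = [[1, 2, 4], [-16, -11, -14], [6, 3, 2]].
det(A - λI) = 0 gives eigenvalues λ = -4, -3, -1.
For λ=-4: eigenvector (0,2,-1).
For λ=-3: eigenvector (-1,2,0).
For λ=-1: eigenvector (1,-3,1).
General solution: C_1e^(-4t)(0,2,-1) + C_2e^(-3t)(-1,2,0) + C_3e^(-t)(1,-3,1).

u(t) = -C_2e^(-3t) + C_3e^(-t), v(t) = 2C_1e^(-4t) + 2C_2e^(-3t) - 3C_3e^(-t), w(t) = -C_1e^(-4t) + C_3e^(-t)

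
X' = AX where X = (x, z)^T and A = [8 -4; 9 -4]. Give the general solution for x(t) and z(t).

x(t) = -2K_1e^(2t) - 2K_2te^(2t) - K_2e^(2t), z(t) = -3K_1e^(2t) - 3K_2te^(2t) - K_2e^(2t)

Coefficient matrix A = [[8, -4], [9, -4]].
Characteristic polynomial det(A - λI) = λ^2 - 4λ + 4 = 0.
Single eigenvalue λ = 2 with algebraic multiplicity 2.
Eigenvector v = (-2,-3); generalized eigenvector w with (A-λI)w=v is (-1,-1).
General solution: e^(2t)[K_1·v + K_2·(t·v + w)].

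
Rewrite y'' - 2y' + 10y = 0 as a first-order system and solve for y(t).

Let x_1 = y, x_2 = y'. Then x_1' = x_2 and x_2' = -10x_1 + 2x_2.
A = [[0,1],[-10,2]]; det(A-λI) = λ^2 - 2λ + 10.
Eigenvalues λ = 1 ± 3i.

y(t) = c_1e^(t)cos(3t) + c_2e^(t)sin(3t)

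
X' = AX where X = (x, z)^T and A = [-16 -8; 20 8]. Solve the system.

Coefficient matrix A = [[-16, -8], [20, 8]].
Characteristic polynomial det(A - λI) = λ^2 + 8λ + 32 = 0.
Eigenvalues λ = -4 ± 4i (complex conjugate pair).
For λ=-4+4i: an eigenvector is (-1,2) - i(-1,1) = (-1 + i, 2 - i).
A real fundamental pair from Re and Im of e^((-4+4i)t)v: X_1 = e^(-4t)(cos(4t)·(-1,2) + sin(4t)·(-1,1)), X_2 = e^(-4t)(sin(4t)·(-1,2) - cos(4t)·(-1,1)).
General solution: c_1X_1 + c_2X_2.

x(t) = -c_1e^(-4t)sin(4t) - c_1e^(-4t)cos(4t) - c_2e^(-4t)sin(4t) + c_2e^(-4t)cos(4t), z(t) = c_1e^(-4t)sin(4t) + 2c_1e^(-4t)cos(4t) + 2c_2e^(-4t)sin(4t) - c_2e^(-4t)cos(4t)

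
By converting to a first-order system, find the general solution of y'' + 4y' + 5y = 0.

Let x_1 = y, x_2 = y'. Then x_1' = x_2 and x_2' = -5x_1 - 4x_2.
A = [[0,1],[-5,-4]]; det(A-λI) = λ^2 + 4λ + 5.
Eigenvalues λ = -2 ± i.

y(t) = c_1e^(-2t)cos(t) + c_2e^(-2t)sin(t)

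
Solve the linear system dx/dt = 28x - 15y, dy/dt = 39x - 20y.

Coefficient matrix A = [[28, -15], [39, -20]].
Characteristic polynomial det(A - λI) = λ^2 - 8λ + 25 = 0.
Eigenvalues λ = 4 ± 3i (complex conjugate pair).
For λ=4+3i: an eigenvector is (1,2) - i(-2,-3) = (1 + 2i, 2 + 3i).
A real fundamental pair from Re and Im of e^((4+3i)t)v: X_1 = e^(4t)(cos(3t)·(1,2) + sin(3t)·(-2,-3)), X_2 = e^(4t)(sin(3t)·(1,2) - cos(3t)·(-2,-3)).
General solution: K_1X_1 + K_2X_2.

x(t) = -2K_1e^(4t)sin(3t) + K_1e^(4t)cos(3t) + K_2e^(4t)sin(3t) + 2K_2e^(4t)cos(3t), y(t) = -3K_1e^(4t)sin(3t) + 2K_1e^(4t)cos(3t) + 2K_2e^(4t)sin(3t) + 3K_2e^(4t)cos(3t)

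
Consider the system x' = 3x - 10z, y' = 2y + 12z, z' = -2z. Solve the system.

x(t) = c_1e^(3t) + 2c_3e^(-2t), y(t) = c_2e^(2t) - 3c_3e^(-2t), z(t) = c_3e^(-2t)

Coefficient matrix A = [[3, 0, -10], [0, 2, 12], [0, 0, -2]].
det(A - λI) = 0 gives eigenvalues λ = 3, 2, -2.
For λ=3: eigenvector (1,0,0).
For λ=2: eigenvector (0,1,0).
For λ=-2: eigenvector (2,-3,1).
General solution: c_1e^(3t)(1,0,0) + c_2e^(2t)(0,1,0) + c_3e^(-2t)(2,-3,1).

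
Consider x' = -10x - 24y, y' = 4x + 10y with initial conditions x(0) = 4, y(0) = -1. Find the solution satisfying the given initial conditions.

Coefficient matrix A = [[-10, -24], [4, 10]].
Characteristic polynomial det(A - λI) = λ^2 - 4 = 0.
Eigenvalues λ = -2, 2.
For λ=-2: (A-λI) row 1 is [-8, -24], so an eigenvector is (3, -1).
For λ=2: (A-λI) row 1 is [-12, -24], so an eigenvector is (-2, 1).
General solution: c_1e^(-2t)(3,-1) + c_2e^(2t)(-2,1).
Applying x(0)=4, y(0)=-1 gives c_1=2, c_2=1.

x(t) = -2e^(2t) + 6e^(-2t), y(t) = e^(2t) - 2e^(-2t)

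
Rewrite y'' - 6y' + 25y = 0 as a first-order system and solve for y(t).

y(t) = C_1e^(3t)cos(4t) + C_2e^(3t)sin(4t)

Let x_1 = y, x_2 = y'. Then x_1' = x_2 and x_2' = -25x_1 + 6x_2.
A = [[0,1],[-25,6]]; det(A-λI) = λ^2 - 6λ + 25.
Eigenvalues λ = 3 ± 4i.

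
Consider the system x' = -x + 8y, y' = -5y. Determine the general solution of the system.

Coefficient matrix A = [[-1, 8], [0, -5]].
Characteristic polynomial det(A - λI) = λ^2 + 6λ + 5 = 0.
Eigenvalues λ = -5, -1.
For λ=-5: (A-λI) row 1 is [4, 8], so an eigenvector is (-2, 1).
For λ=-1: (A-λI) row 1 is [0, 8], so an eigenvector is (1, 0).
General solution: C_1e^(-5t)(-2,1) + C_2e^(-t)(1,0).

x(t) = -2C_1e^(-5t) + C_2e^(-t), y(t) = C_1e^(-5t)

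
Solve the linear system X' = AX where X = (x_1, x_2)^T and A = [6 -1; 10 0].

Coefficient matrix A = [[6, -1], [10, 0]].
Characteristic polynomial det(A - λI) = λ^2 - 6λ + 10 = 0.
Eigenvalues λ = 3 ± i (complex conjugate pair).
For λ=3+i: an eigenvector is (-1,-3) - i(0,-1) = (-1, -3 + i).
A real fundamental pair from Re and Im of e^((3+i)t)v: X_1 = e^(3t)(cos(t)·(-1,-3) + sin(t)·(0,-1)), X_2 = e^(3t)(sin(t)·(-1,-3) - cos(t)·(0,-1)).
General solution: c_1X_1 + c_2X_2.

x_1(t) = -c_1e^(3t)cos(t) - c_2e^(3t)sin(t), x_2(t) = -c_1e^(3t)sin(t) - 3c_1e^(3t)cos(t) - 3c_2e^(3t)sin(t) + c_2e^(3t)cos(t)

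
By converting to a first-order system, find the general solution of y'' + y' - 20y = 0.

Let x_1 = y, x_2 = y'. Then x_1' = x_2 and x_2' = 20x_1 - x_2.
A = [[0,1],[20,-1]]; det(A-λI) = λ^2 + λ - 20.
Eigenvalues λ = 4, -5 with eigenvectors (1,4), (1,-5).

y(t) = c_1e^(4t) + c_2e^(-5t)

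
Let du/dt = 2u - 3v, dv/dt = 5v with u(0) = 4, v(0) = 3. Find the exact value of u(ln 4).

A = [[2,-3],[0,5]]; eigenvalues λ = 5, 2.
Eigenvectors: (-1,1) for λ=5, (-1,0) for λ=2.
From the initial condition, c_1 = 3, c_2 = -7.
u(ln 4) = (3)(4^5)(-1) + (-7)(4^2)(-1) = -2960.

-2960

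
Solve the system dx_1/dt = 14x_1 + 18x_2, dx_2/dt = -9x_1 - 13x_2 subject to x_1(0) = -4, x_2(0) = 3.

x_1(t) = -2e^(5t) - 2e^(-4t), x_2(t) = e^(5t) + 2e^(-4t)

Coefficient matrix A = [[14, 18], [-9, -13]].
Characteristic polynomial det(A - λI) = λ^2 - λ - 20 = 0.
Eigenvalues λ = 5, -4.
For λ=5: (A-λI) row 1 is [9, 18], so an eigenvector is (-2, 1).
For λ=-4: (A-λI) row 1 is [18, 18], so an eigenvector is (1, -1).
General solution: K_1e^(5t)(-2,1) + K_2e^(-4t)(1,-1).
Applying x_1(0)=-4, x_2(0)=3 gives K_1=1, K_2=-2.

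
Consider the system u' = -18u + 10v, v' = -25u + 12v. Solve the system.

Coefficient matrix A = [[-18, 10], [-25, 12]].
Characteristic polynomial det(A - λI) = λ^2 + 6λ + 34 = 0.
Eigenvalues λ = -3 ± 5i (complex conjugate pair).
For λ=-3+5i: an eigenvector is (1,2) - i(1,1) = (1 - i, 2 - i).
A real fundamental pair from Re and Im of e^((-3+5i)t)v: X_1 = e^(-3t)(cos(5t)·(1,2) + sin(5t)·(1,1)), X_2 = e^(-3t)(sin(5t)·(1,2) - cos(5t)·(1,1)).
General solution: C_1X_1 + C_2X_2.

u(t) = C_1e^(-3t)sin(5t) + C_1e^(-3t)cos(5t) + C_2e^(-3t)sin(5t) - C_2e^(-3t)cos(5t), v(t) = C_1e^(-3t)sin(5t) + 2C_1e^(-3t)cos(5t) + 2C_2e^(-3t)sin(5t) - C_2e^(-3t)cos(5t)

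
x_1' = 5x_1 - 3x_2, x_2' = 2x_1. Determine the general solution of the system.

Coefficient matrix A = [[5, -3], [2, 0]].
Characteristic polynomial det(A - λI) = λ^2 - 5λ + 6 = 0.
Eigenvalues λ = 2, 3.
For λ=2: (A-λI) row 1 is [3, -3], so an eigenvector is (1, 1).
For λ=3: (A-λI) row 1 is [2, -3], so an eigenvector is (3, 2).
General solution: K_1e^(2t)(1,1) + K_2e^(3t)(3,2).

x_1(t) = K_1e^(2t) + 3K_2e^(3t), x_2(t) = K_1e^(2t) + 2K_2e^(3t)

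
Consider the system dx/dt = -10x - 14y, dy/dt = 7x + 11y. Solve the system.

Coefficient matrix A = [[-10, -14], [7, 11]].
Characteristic polynomial det(A - λI) = λ^2 - λ - 12 = 0.
Eigenvalues λ = -3, 4.
For λ=-3: (A-λI) row 1 is [-7, -14], so an eigenvector is (2, -1).
For λ=4: (A-λI) row 1 is [-14, -14], so an eigenvector is (-1, 1).
General solution: K_1e^(-3t)(2,-1) + K_2e^(4t)(-1,1).

x(t) = 2K_1e^(-3t) - K_2e^(4t), y(t) = -K_1e^(-3t) + K_2e^(4t)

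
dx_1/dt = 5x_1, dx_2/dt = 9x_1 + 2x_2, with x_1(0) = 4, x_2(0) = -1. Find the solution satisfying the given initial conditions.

x_1(t) = 4e^(5t), x_2(t) = 12e^(5t) - 13e^(2t)

Coefficient matrix A = [[5, 0], [9, 2]].
Characteristic polynomial det(A - λI) = λ^2 - 7λ + 10 = 0.
Eigenvalues λ = 2, 5.
For λ=2: (A-λI) row 1 is [3, 0], so an eigenvector is (0, -1).
For λ=5: (A-λI) row 2 is [9, -3], so an eigenvector is (-1, -3).
General solution: c_1e^(2t)(0,-1) + c_2e^(5t)(-1,-3).
Applying x_1(0)=4, x_2(0)=-1 gives c_1=13, c_2=-4.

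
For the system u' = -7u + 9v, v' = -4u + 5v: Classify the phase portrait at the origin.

A = [[-7,9],[-4,5]]; det(A-λI) = λ^2 + 2λ + 1.
repeated λ = -1 with a single eigenvector.

stable improper node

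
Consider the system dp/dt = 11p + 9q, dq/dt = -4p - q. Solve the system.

Coefficient matrix A = [[11, 9], [-4, -1]].
Characteristic polynomial det(A - λI) = λ^2 - 10λ + 25 = 0.
Single eigenvalue λ = 5 with algebraic multiplicity 2.
Eigenvector v = (3,-2); generalized eigenvector w with (A-λI)w=v is (2,-1).
General solution: e^(5t)[c_1·v + c_2·(t·v + w)].

p(t) = 3c_1e^(5t) + 3c_2te^(5t) + 2c_2e^(5t), q(t) = -2c_1e^(5t) - 2c_2te^(5t) - c_2e^(5t)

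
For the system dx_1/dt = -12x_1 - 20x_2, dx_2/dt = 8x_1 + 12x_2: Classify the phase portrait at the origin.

A = [[-12,-20],[8,12]]; det(A-λI) = λ^2 + 16.
λ = 0 ± 4i: zero real part.

center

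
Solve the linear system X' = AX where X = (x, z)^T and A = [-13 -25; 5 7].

Coefficient matrix A = [[-13, -25], [5, 7]].
Characteristic polynomial det(A - λI) = λ^2 + 6λ + 34 = 0.
Eigenvalues λ = -3 ± 5i (complex conjugate pair).
For λ=-3+5i: an eigenvector is (2,-1) - i(1,0) = (2 - i, -1).
A real fundamental pair from Re and Im of e^((-3+5i)t)v: X_1 = e^(-3t)(cos(5t)·(2,-1) + sin(5t)·(1,0)), X_2 = e^(-3t)(sin(5t)·(2,-1) - cos(5t)·(1,0)).
General solution: C_1X_1 + C_2X_2.

x(t) = C_1e^(-3t)sin(5t) + 2C_1e^(-3t)cos(5t) + 2C_2e^(-3t)sin(5t) - C_2e^(-3t)cos(5t), z(t) = -C_1e^(-3t)cos(5t) - C_2e^(-3t)sin(5t)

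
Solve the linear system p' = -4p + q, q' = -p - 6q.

p(t) = c_1e^(-5t) + c_2te^(-5t) + c_2e^(-5t), q(t) = -c_1e^(-5t) - c_2te^(-5t)

Coefficient matrix A = [[-4, 1], [-1, -6]].
Characteristic polynomial det(A - λI) = λ^2 + 10λ + 25 = 0.
Single eigenvalue λ = -5 with algebraic multiplicity 2.
Eigenvector v = (1,-1); generalized eigenvector w with (A-λI)w=v is (1,0).
General solution: e^(-5t)[c_1·v + c_2·(t·v + w)].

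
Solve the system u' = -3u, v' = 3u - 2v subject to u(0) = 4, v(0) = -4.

u(t) = 4e^(-3t), v(t) = 8e^(-2t) - 12e^(-3t)

Coefficient matrix A = [[-3, 0], [3, -2]].
Characteristic polynomial det(A - λI) = λ^2 + 5λ + 6 = 0.
Eigenvalues λ = -2, -3.
For λ=-2: (A-λI) row 1 is [-1, 0], so an eigenvector is (0, 1).
For λ=-3: (A-λI) row 2 is [3, 1], so an eigenvector is (1, -3).
General solution: C_1e^(-2t)(0,1) + C_2e^(-3t)(1,-3).
Applying u(0)=4, v(0)=-4 gives C_1=8, C_2=4.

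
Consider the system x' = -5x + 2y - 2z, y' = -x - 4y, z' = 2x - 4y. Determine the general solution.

Coefficient matrix A = [[-5, 2, -2], [-1, -4, 0], [2, -4, 0]].
det(A - λI) = 0 gives eigenvalues λ = -3, -2, -4.
For λ=-3: eigenvector (1,-1,-2).
For λ=-2: eigenvector (2,-1,-4).
For λ=-4: eigenvector (0,1,1).
General solution: c_1e^(-3t)(1,-1,-2) + c_2e^(-2t)(2,-1,-4) + c_3e^(-4t)(0,1,1).

x(t) = c_1e^(-3t) + 2c_2e^(-2t), y(t) = -c_1e^(-3t) - c_2e^(-2t) + c_3e^(-4t), z(t) = -2c_1e^(-3t) - 4c_2e^(-2t) + c_3e^(-4t)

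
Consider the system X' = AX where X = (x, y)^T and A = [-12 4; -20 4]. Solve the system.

Coefficient matrix A = [[-12, 4], [-20, 4]].
Characteristic polynomial det(A - λI) = λ^2 + 8λ + 32 = 0.
Eigenvalues λ = -4 ± 4i (complex conjugate pair).
For λ=-4+4i: an eigenvector is (1,2) - i(0,-1) = (1, 2 + i).
A real fundamental pair from Re and Im of e^((-4+4i)t)v: X_1 = e^(-4t)(cos(4t)·(1,2) + sin(4t)·(0,-1)), X_2 = e^(-4t)(sin(4t)·(1,2) - cos(4t)·(0,-1)).
General solution: K_1X_1 + K_2X_2.

x(t) = K_1e^(-4t)cos(4t) + K_2e^(-4t)sin(4t), y(t) = -K_1e^(-4t)sin(4t) + 2K_1e^(-4t)cos(4t) + 2K_2e^(-4t)sin(4t) + K_2e^(-4t)cos(4t)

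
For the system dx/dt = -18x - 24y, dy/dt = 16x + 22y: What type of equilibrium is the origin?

A = [[-18,-24],[16,22]]; det(A-λI) = λ^2 - 4λ - 12.
λ = 6, -2: opposite signs.

saddle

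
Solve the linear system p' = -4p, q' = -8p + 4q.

p(t) = -K_1e^(-4t), q(t) = -K_1e^(-4t) + K_2e^(4t)

Coefficient matrix A = [[-4, 0], [-8, 4]].
Characteristic polynomial det(A - λI) = λ^2 - 16 = 0.
Eigenvalues λ = -4, 4.
For λ=-4: (A-λI) row 2 is [-8, 8], so an eigenvector is (-1, -1).
For λ=4: (A-λI) row 1 is [-8, 0], so an eigenvector is (0, 1).
General solution: K_1e^(-4t)(-1,-1) + K_2e^(4t)(0,1).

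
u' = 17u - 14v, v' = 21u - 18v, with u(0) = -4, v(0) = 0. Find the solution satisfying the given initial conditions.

u(t) = -12e^(3t) + 8e^(-4t), v(t) = -12e^(3t) + 12e^(-4t)

Coefficient matrix A = [[17, -14], [21, -18]].
Characteristic polynomial det(A - λI) = λ^2 + λ - 12 = 0.
Eigenvalues λ = -4, 3.
For λ=-4: (A-λI) row 1 is [21, -14], so an eigenvector is (-2, -3).
For λ=3: (A-λI) row 1 is [14, -14], so an eigenvector is (1, 1).
General solution: K_1e^(-4t)(-2,-3) + K_2e^(3t)(1,1).
Applying u(0)=-4, v(0)=0 gives K_1=-4, K_2=-12.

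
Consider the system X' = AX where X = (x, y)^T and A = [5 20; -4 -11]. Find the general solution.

x(t) = 2c_1e^(-3t)sin(4t) + c_1e^(-3t)cos(4t) + c_2e^(-3t)sin(4t) - 2c_2e^(-3t)cos(4t), y(t) = -c_1e^(-3t)sin(4t) + c_2e^(-3t)cos(4t)

Coefficient matrix A = [[5, 20], [-4, -11]].
Characteristic polynomial det(A - λI) = λ^2 + 6λ + 25 = 0.
Eigenvalues λ = -3 ± 4i (complex conjugate pair).
For λ=-3+4i: an eigenvector is (1,0) - i(2,-1) = (1 - 2i, 0 + i).
A real fundamental pair from Re and Im of e^((-3+4i)t)v: X_1 = e^(-3t)(cos(4t)·(1,0) + sin(4t)·(2,-1)), X_2 = e^(-3t)(sin(4t)·(1,0) - cos(4t)·(2,-1)).
General solution: c_1X_1 + c_2X_2.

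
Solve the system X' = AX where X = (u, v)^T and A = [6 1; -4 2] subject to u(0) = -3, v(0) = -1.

Coefficient matrix A = [[6, 1], [-4, 2]].
Characteristic polynomial det(A - λI) = λ^2 - 8λ + 16 = 0.
Single eigenvalue λ = 4 with algebraic multiplicity 2.
Eigenvector v = (-1,2); generalized eigenvector w with (A-λI)w=v is (-2,3).
General solution: e^(4t)[C_1·v + C_2·(t·v + w)].
Applying u(0)=-3, v(0)=-1 gives C_1=-11, C_2=7.

u(t) = -7te^(4t) - 3e^(4t), v(t) = 14te^(4t) - e^(4t)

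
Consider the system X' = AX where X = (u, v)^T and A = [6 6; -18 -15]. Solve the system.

u(t) = -2c_1e^(-3t) + c_2e^(-6t), v(t) = 3c_1e^(-3t) - 2c_2e^(-6t)

Coefficient matrix A = [[6, 6], [-18, -15]].
Characteristic polynomial det(A - λI) = λ^2 + 9λ + 18 = 0.
Eigenvalues λ = -3, -6.
For λ=-3: (A-λI) row 1 is [9, 6], so an eigenvector is (-2, 3).
For λ=-6: (A-λI) row 1 is [12, 6], so an eigenvector is (1, -2).
General solution: c_1e^(-3t)(-2,3) + c_2e^(-6t)(1,-2).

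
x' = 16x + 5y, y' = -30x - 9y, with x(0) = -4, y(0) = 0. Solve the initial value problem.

x(t) = -12e^(6t) + 8e^(t), y(t) = 24e^(6t) - 24e^(t)

Coefficient matrix A = [[16, 5], [-30, -9]].
Characteristic polynomial det(A - λI) = λ^2 - 7λ + 6 = 0.
Eigenvalues λ = 1, 6.
For λ=1: (A-λI) row 1 is [15, 5], so an eigenvector is (1, -3).
For λ=6: (A-λI) row 1 is [10, 5], so an eigenvector is (1, -2).
General solution: c_1e^(t)(1,-3) + c_2e^(6t)(1,-2).
Applying x(0)=-4, y(0)=0 gives c_1=8, c_2=-12.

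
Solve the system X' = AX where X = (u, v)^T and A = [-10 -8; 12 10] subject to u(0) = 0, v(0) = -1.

u(t) = 2e^(2t) - 2e^(-2t), v(t) = -3e^(2t) + 2e^(-2t)

Coefficient matrix A = [[-10, -8], [12, 10]].
Characteristic polynomial det(A - λI) = λ^2 - 4 = 0.
Eigenvalues λ = -2, 2.
For λ=-2: (A-λI) row 1 is [-8, -8], so an eigenvector is (-1, 1).
For λ=2: (A-λI) row 1 is [-12, -8], so an eigenvector is (2, -3).
General solution: c_1e^(-2t)(-1,1) + c_2e^(2t)(2,-3).
Applying u(0)=0, v(0)=-1 gives c_1=2, c_2=1.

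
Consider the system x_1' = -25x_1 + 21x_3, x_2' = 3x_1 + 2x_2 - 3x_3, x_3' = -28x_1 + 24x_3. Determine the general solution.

Coefficient matrix A = [[-25, 0, 21], [3, 2, -3], [-28, 0, 24]].
det(A - λI) = 0 gives eigenvalues λ = 3, 2, -4.
For λ=3: eigenvector (3,-3,4).
For λ=2: eigenvector (0,1,0).
For λ=-4: eigenvector (-1,0,-1).
General solution: K_1e^(3t)(3,-3,4) + K_2e^(2t)(0,1,0) + K_3e^(-4t)(-1,0,-1).

x_1(t) = 3K_1e^(3t) - K_3e^(-4t), x_2(t) = -3K_1e^(3t) + K_2e^(2t), x_3(t) = 4K_1e^(3t) - K_3e^(-4t)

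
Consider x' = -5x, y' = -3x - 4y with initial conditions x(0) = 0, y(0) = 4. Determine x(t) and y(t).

Coefficient matrix A = [[-5, 0], [-3, -4]].
Characteristic polynomial det(A - λI) = λ^2 + 9λ + 20 = 0.
Eigenvalues λ = -5, -4.
For λ=-5: (A-λI) row 2 is [-3, 1], so an eigenvector is (1, 3).
For λ=-4: (A-λI) row 1 is [-1, 0], so an eigenvector is (0, -1).
General solution: C_1e^(-5t)(1,3) + C_2e^(-4t)(0,-1).
Applying x(0)=0, y(0)=4 gives C_1=0, C_2=-4.

x(t) = 0, y(t) = 4e^(-4t)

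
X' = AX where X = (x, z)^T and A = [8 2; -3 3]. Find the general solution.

Coefficient matrix A = [[8, 2], [-3, 3]].
Characteristic polynomial det(A - λI) = λ^2 - 11λ + 30 = 0.
Eigenvalues λ = 5, 6.
For λ=5: (A-λI) row 1 is [3, 2], so an eigenvector is (-2, 3).
For λ=6: (A-λI) row 1 is [2, 2], so an eigenvector is (-1, 1).
General solution: C_1e^(5t)(-2,3) + C_2e^(6t)(-1,1).

x(t) = -2C_1e^(5t) - C_2e^(6t), z(t) = 3C_1e^(5t) + C_2e^(6t)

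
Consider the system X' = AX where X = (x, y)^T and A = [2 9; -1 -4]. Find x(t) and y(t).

Coefficient matrix A = [[2, 9], [-1, -4]].
Characteristic polynomial det(A - λI) = λ^2 + 2λ + 1 = 0.
Single eigenvalue λ = -1 with algebraic multiplicity 2.
Eigenvector v = (-3,1); generalized eigenvector w with (A-λI)w=v is (2,-1).
General solution: e^(-t)[c_1·v + c_2·(t·v + w)].

x(t) = -3c_1e^(-t) - 3c_2te^(-t) + 2c_2e^(-t), y(t) = c_1e^(-t) + c_2te^(-t) - c_2e^(-t)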